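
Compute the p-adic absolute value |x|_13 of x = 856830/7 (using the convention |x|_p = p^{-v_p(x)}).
|856830/7|_13 = 1/28561

Step 1 — compute v_13(x) by factoring powers of 13 out of the numerator and denominator: v_13(856830/7) = 4. Step 2 — apply |x|_p = p^{-v_p(x)} = 13^{-4} = 1/28561.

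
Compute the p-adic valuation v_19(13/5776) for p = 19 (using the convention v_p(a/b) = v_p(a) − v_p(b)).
v_19(13/5776) = -2

Factor powers of 19 from the numerator and denominator of the reduced fraction: 13 = 19^0 · 13 and 5776 = 19^2 · 16. Apply v_p(a/b) = v_p(a) − v_p(b): v_19(13/5776) = 0 − 2 = -2.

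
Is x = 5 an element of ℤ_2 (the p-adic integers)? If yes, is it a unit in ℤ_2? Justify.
x ∈ ℤ_2^× (unit); v_2(x) = 0

ℤ_2 = {x ∈ ℚ_2 : v_2(x) ≥ 0} and ℤ_2^× = {x ∈ ℤ_2 : v_2(x) = 0}. Here v_2(5) = v_2(num) − v_2(den) = 0; compare against these criteria.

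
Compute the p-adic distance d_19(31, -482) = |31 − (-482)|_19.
d_19(31, -482) = 1/19

Step 1 — x − y = 31 − (-482) = 513. Step 2 — v_19(513) = 1 (factor: 513 = (19^1 · 27); the sign does not affect v_p). Step 3 — |x − y|_19 = 19^{-1} = 1/19.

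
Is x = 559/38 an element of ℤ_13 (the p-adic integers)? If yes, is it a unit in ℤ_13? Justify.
x ∈ ℤ_13 but not a unit; v_13(x) = 1 > 0

ℤ_13 = {x ∈ ℚ_13 : v_13(x) ≥ 0} and ℤ_13^× = {x ∈ ℤ_13 : v_13(x) = 0}. Here v_13(559/38) = v_13(num) − v_13(den) = 1; compare against these criteria.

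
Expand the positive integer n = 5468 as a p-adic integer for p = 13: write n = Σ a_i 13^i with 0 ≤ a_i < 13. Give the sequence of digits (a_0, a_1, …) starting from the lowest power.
(a_0, a_1, …) = (8, 4, 6, 2)

Repeated division by 13 gives the digits low-to-high: 5468 = 8 + 4·13^1 + 6·13^2 + 2·13^3. Digit sequence: (8, 4, 6, 2).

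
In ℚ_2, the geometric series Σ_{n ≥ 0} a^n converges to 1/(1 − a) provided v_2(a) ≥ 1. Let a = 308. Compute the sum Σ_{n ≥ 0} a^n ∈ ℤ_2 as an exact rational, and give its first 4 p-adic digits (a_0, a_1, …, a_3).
Σ a^n = 1/(1 − a) = -1/307;  first 4 digits = (1, 0, 1, 0)

v_2(a) = 2 ≥ 1, so the series converges in ℤ_2 to 1/(1 − a) = 1/(1 − 308) = -1/307. Expand this rational in ℤ_2: compute digits iteratively via d_i = x_i mod 2, x_{i+1} = (x_i − d_i)/2. The first 4 digits are (1, 0, 1, 0).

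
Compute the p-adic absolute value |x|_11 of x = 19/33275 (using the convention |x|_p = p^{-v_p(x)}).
|19/33275|_11 = 1331

Step 1 — compute v_11(x) by factoring powers of 11 out of the numerator and denominator: v_11(19/33275) = -3. Step 2 — apply |x|_p = p^{-v_p(x)} = 11^{3} = 1331.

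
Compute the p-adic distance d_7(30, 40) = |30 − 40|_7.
d_7(30, 40) = 1

Step 1 — x − y = 30 − 40 = -10. Step 2 — v_7(-10) = 0 (factor: -10 = −(7^0 · 10); the sign does not affect v_p). Step 3 — |x − y|_7 = 7^{0} = 1.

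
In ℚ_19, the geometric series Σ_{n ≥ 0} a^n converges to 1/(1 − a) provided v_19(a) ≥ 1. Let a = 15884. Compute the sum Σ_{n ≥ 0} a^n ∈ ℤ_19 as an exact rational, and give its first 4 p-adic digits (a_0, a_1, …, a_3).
Σ a^n = 1/(1 − a) = -1/15883;  first 4 digits = (1, 0, 6, 2)

v_19(a) = 2 ≥ 1, so the series converges in ℤ_19 to 1/(1 − a) = 1/(1 − 15884) = -1/15883. Expand this rational in ℤ_19: compute digits iteratively via d_i = x_i mod 19, x_{i+1} = (x_i − d_i)/19. The first 4 digits are (1, 0, 6, 2).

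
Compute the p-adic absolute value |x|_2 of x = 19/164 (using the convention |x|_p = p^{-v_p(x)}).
|19/164|_2 = 4

Step 1 — compute v_2(x) by factoring powers of 2 out of the numerator and denominator: v_2(19/164) = -2. Step 2 — apply |x|_p = p^{-v_p(x)} = 2^{2} = 4.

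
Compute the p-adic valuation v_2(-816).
v_2(-816) = 4

v_2(n) is the largest exponent k such that 2^k divides n. Factor out: -816 = -2^4 · 51. (Sign doesn't affect v_p.) So v_2(-816) = 4.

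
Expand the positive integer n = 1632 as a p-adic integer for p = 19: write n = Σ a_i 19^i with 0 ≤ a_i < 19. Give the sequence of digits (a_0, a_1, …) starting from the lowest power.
(a_0, a_1, …) = (17, 9, 4)

Repeated division by 19 gives the digits low-to-high: 1632 = 17 + 9·19^1 + 4·19^2. Digit sequence: (17, 9, 4).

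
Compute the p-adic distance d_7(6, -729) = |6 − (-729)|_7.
d_7(6, -729) = 1/49

Step 1 — x − y = 6 − (-729) = 735. Step 2 — v_7(735) = 2 (factor: 735 = (7^2 · 15); the sign does not affect v_p). Step 3 — |x − y|_7 = 7^{-2} = 1/49.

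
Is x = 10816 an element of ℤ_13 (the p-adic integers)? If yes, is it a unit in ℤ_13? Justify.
x ∈ ℤ_13 but not a unit; v_13(x) = 2 > 0

ℤ_13 = {x ∈ ℚ_13 : v_13(x) ≥ 0} and ℤ_13^× = {x ∈ ℤ_13 : v_13(x) = 0}. Here v_13(10816) = v_13(num) − v_13(den) = 2; compare against these criteria.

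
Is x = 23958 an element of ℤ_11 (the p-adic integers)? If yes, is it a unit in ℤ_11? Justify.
x ∈ ℤ_11 but not a unit; v_11(x) = 3 > 0

ℤ_11 = {x ∈ ℚ_11 : v_11(x) ≥ 0} and ℤ_11^× = {x ∈ ℤ_11 : v_11(x) = 0}. Here v_11(23958) = v_11(num) − v_11(den) = 3; compare against these criteria.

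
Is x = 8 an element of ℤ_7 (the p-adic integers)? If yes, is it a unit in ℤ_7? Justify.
x ∈ ℤ_7^× (unit); v_7(x) = 0

ℤ_7 = {x ∈ ℚ_7 : v_7(x) ≥ 0} and ℤ_7^× = {x ∈ ℤ_7 : v_7(x) = 0}. Here v_7(8) = v_7(num) − v_7(den) = 0; compare against these criteria.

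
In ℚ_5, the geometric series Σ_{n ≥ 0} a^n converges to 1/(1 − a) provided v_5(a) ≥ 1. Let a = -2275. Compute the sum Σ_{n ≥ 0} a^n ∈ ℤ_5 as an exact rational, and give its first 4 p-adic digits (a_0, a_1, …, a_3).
Σ a^n = 1/(1 − a) = 1/2276;  first 4 digits = (1, 0, 4, 1)

v_5(a) = 2 ≥ 1, so the series converges in ℤ_5 to 1/(1 − a) = 1/(1 − (-2275)) = 1/2276. Expand this rational in ℤ_5: compute digits iteratively via d_i = x_i mod 5, x_{i+1} = (x_i − d_i)/5. The first 4 digits are (1, 0, 4, 1).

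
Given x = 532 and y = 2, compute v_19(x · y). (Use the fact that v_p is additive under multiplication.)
v_19(1064) = 1

v_p(x) = 1 (factor: 532 = 19^1 · 28); v_p(y) = 0 (factor: 2 = 19^0 · 2). Additivity: v_p(xy) = v_p(x) + v_p(y) = 1 + 0 = 1. (Direct check: xy = 1064 = 19^1 · (56).)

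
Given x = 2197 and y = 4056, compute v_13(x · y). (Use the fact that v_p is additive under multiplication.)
v_13(8911032) = 5

v_p(x) = 3 (factor: 2197 = 13^3 · 1); v_p(y) = 2 (factor: 4056 = 13^2 · 24). Additivity: v_p(xy) = v_p(x) + v_p(y) = 3 + 2 = 5. (Direct check: xy = 8911032 = 13^5 · (24).)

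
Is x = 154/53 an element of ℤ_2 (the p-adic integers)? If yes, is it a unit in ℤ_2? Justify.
x ∈ ℤ_2 but not a unit; v_2(x) = 1 > 0

ℤ_2 = {x ∈ ℚ_2 : v_2(x) ≥ 0} and ℤ_2^× = {x ∈ ℤ_2 : v_2(x) = 0}. Here v_2(154/53) = v_2(num) − v_2(den) = 1; compare against these criteria.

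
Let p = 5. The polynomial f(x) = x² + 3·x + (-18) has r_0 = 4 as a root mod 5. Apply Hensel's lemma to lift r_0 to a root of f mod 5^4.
r_3 = 619 (mod 625)

Hensel: r_{i+1} = r_i − f(r_i)·(f′(r_i))^{-1} mod 5^{i+2}, f′(x) = 2x + 3. Iterate:
  r_0 = 4 (mod 5)
  r_1 = 19 (mod 25)
  r_2 = 119 (mod 125)
  r_3 = 619 (mod 625)
Final: r = 619 satisfies f(r) ≡ 0 mod 5^4.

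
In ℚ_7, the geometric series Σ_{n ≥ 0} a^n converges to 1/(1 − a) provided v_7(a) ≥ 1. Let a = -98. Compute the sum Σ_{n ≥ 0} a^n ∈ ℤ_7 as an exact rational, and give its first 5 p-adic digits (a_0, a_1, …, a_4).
Σ a^n = 1/(1 − a) = 1/99;  first 5 digits = (1, 0, 5, 6, 3)

v_7(a) = 2 ≥ 1, so the series converges in ℤ_7 to 1/(1 − a) = 1/(1 − (-98)) = 1/99. Expand this rational in ℤ_7: compute digits iteratively via d_i = x_i mod 7, x_{i+1} = (x_i − d_i)/7. The first 5 digits are (1, 0, 5, 6, 3).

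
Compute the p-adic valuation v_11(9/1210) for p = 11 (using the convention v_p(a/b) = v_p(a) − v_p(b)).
v_11(9/1210) = -2

Factor powers of 11 from the numerator and denominator of the reduced fraction: 9 = 11^0 · 9 and 1210 = 11^2 · 10. Apply v_p(a/b) = v_p(a) − v_p(b): v_11(9/1210) = 0 − 2 = -2.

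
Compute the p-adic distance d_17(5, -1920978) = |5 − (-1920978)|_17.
d_17(5, -1920978) = 1/83521

Step 1 — x − y = 5 − (-1920978) = 1920983. Step 2 — v_17(1920983) = 4 (factor: 1920983 = (17^4 · 23); the sign does not affect v_p). Step 3 — |x − y|_17 = 17^{-4} = 1/83521.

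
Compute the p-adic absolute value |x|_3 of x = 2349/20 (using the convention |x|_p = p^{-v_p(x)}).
|2349/20|_3 = 1/81

Step 1 — compute v_3(x) by factoring powers of 3 out of the numerator and denominator: v_3(2349/20) = 4. Step 2 — apply |x|_p = p^{-v_p(x)} = 3^{-4} = 1/81.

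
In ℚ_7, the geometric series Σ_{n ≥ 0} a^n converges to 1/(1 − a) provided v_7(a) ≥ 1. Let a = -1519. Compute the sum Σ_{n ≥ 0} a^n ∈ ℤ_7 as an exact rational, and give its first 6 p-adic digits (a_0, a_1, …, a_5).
Σ a^n = 1/(1 − a) = 1/1520;  first 6 digits = (1, 0, 4, 2, 1, 4)

v_7(a) = 2 ≥ 1, so the series converges in ℤ_7 to 1/(1 − a) = 1/(1 − (-1519)) = 1/1520. Expand this rational in ℤ_7: compute digits iteratively via d_i = x_i mod 7, x_{i+1} = (x_i − d_i)/7. The first 6 digits are (1, 0, 4, 2, 1, 4).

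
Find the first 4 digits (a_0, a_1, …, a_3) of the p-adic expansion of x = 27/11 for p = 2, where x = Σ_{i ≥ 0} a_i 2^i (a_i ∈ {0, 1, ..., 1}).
(a_0, …, a_3) = (1, 0, 0, 0)

v_2(27/11) = 0 (numerator and denominator both coprime to 2), so x ∈ ℤ_2^×. Compute digits iteratively via a_i = x_i mod 2, x_{i+1} = (x_i − a_i)/2, with x_0 = x:
  x_0 = 27/11;  a_0 = 1;  x_1 = (x_0 − 1)/2 = 8/11
  x_1 = 8/11;  a_1 = 0;  x_2 = (x_1 − 0)/2 = 4/11
  x_2 = 4/11;  a_2 = 0;  x_3 = (x_2 − 0)/2 = 2/11
  x_3 = 2/11;  a_3 = 0;  x_4 = (x_3 − 0)/2 = 1/11
Digits: (1, 0, 0, 0).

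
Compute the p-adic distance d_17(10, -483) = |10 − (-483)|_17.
d_17(10, -483) = 1/17

Step 1 — x − y = 10 − (-483) = 493. Step 2 — v_17(493) = 1 (factor: 493 = (17^1 · 29); the sign does not affect v_p). Step 3 — |x − y|_17 = 17^{-1} = 1/17.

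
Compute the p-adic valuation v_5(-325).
v_5(-325) = 2

v_5(n) is the largest exponent k such that 5^k divides n. Factor out: -325 = -5^2 · 13. (Sign doesn't affect v_p.) So v_5(-325) = 2.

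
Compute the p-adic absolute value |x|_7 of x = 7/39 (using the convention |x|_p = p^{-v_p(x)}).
|7/39|_7 = 1/7

Step 1 — compute v_7(x) by factoring powers of 7 out of the numerator and denominator: v_7(7/39) = 1. Step 2 — apply |x|_p = p^{-v_p(x)} = 7^{-1} = 1/7.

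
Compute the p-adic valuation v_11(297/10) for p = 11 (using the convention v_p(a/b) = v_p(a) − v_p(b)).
v_11(297/10) = 1

Factor powers of 11 from the numerator and denominator of the reduced fraction: 297 = 11^1 · 27 and 10 = 11^0 · 10. Apply v_p(a/b) = v_p(a) − v_p(b): v_11(297/10) = 1 − 0 = 1.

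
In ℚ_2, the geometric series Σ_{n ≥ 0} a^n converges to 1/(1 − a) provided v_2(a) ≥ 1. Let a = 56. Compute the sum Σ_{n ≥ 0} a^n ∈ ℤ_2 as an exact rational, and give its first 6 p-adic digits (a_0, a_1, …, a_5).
Σ a^n = 1/(1 − a) = -1/55;  first 6 digits = (1, 0, 0, 1, 1, 1)

v_2(a) = 3 ≥ 1, so the series converges in ℤ_2 to 1/(1 − a) = 1/(1 − 56) = -1/55. Expand this rational in ℤ_2: compute digits iteratively via d_i = x_i mod 2, x_{i+1} = (x_i − d_i)/2. The first 6 digits are (1, 0, 0, 1, 1, 1).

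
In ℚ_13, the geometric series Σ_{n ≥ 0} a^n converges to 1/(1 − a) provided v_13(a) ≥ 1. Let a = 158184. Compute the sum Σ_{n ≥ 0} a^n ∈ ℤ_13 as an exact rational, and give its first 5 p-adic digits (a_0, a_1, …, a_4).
Σ a^n = 1/(1 − a) = -1/158183;  first 5 digits = (1, 0, 0, 7, 5)

v_13(a) = 3 ≥ 1, so the series converges in ℤ_13 to 1/(1 − a) = 1/(1 − 158184) = -1/158183. Expand this rational in ℤ_13: compute digits iteratively via d_i = x_i mod 13, x_{i+1} = (x_i − d_i)/13. The first 5 digits are (1, 0, 0, 7, 5).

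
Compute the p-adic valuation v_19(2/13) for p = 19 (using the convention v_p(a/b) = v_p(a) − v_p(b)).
v_19(2/13) = 0

Factor powers of 19 from the numerator and denominator of the reduced fraction: 2 = 19^0 · 2 and 13 = 19^0 · 13. Apply v_p(a/b) = v_p(a) − v_p(b): v_19(2/13) = 0 − 0 = 0.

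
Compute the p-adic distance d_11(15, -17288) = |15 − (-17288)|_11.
d_11(15, -17288) = 1/1331

Step 1 — x − y = 15 − (-17288) = 17303. Step 2 — v_11(17303) = 3 (factor: 17303 = (11^3 · 13); the sign does not affect v_p). Step 3 — |x − y|_11 = 11^{-3} = 1/1331.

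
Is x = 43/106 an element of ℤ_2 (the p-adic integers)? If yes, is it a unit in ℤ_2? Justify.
x ∉ ℤ_2 (v_2(x) = -1 < 0)

ℤ_2 = {x ∈ ℚ_2 : v_2(x) ≥ 0} and ℤ_2^× = {x ∈ ℤ_2 : v_2(x) = 0}. Here v_2(43/106) = v_2(num) − v_2(den) = -1; compare against these criteria.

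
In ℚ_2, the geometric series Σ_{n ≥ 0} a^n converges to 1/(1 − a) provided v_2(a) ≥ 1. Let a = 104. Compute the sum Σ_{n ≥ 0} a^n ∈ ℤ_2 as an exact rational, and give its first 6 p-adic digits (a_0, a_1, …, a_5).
Σ a^n = 1/(1 − a) = -1/103;  first 6 digits = (1, 0, 0, 1, 0, 1)

v_2(a) = 3 ≥ 1, so the series converges in ℤ_2 to 1/(1 − a) = 1/(1 − 104) = -1/103. Expand this rational in ℤ_2: compute digits iteratively via d_i = x_i mod 2, x_{i+1} = (x_i − d_i)/2. The first 6 digits are (1, 0, 0, 1, 0, 1).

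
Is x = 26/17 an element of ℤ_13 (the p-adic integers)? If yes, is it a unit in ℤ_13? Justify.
x ∈ ℤ_13 but not a unit; v_13(x) = 1 > 0

ℤ_13 = {x ∈ ℚ_13 : v_13(x) ≥ 0} and ℤ_13^× = {x ∈ ℤ_13 : v_13(x) = 0}. Here v_13(26/17) = v_13(num) − v_13(den) = 1; compare against these criteria.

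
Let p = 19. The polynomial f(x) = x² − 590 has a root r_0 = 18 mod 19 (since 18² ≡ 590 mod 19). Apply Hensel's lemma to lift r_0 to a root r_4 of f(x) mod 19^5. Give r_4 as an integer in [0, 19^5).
r_4 = 133094 (mod 2476099)

Hensel's recurrence: r_{i+1} = r_i − f(r_i)·(f′(r_i))^{-1} mod 19^{i+2}, with f′(x) = 2x. Iterate:
  r_0 = 18 (mod 19)
  r_1 = 246 (mod 361)
  r_2 = 2773 (mod 6859)
  r_3 = 2773 (mod 130321)
  r_4 = 133094 (mod 2476099)
Final: r_4 = 133094, and one checks f(r_4) ≡ 0 mod 19^5.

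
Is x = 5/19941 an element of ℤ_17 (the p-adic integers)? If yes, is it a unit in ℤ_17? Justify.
x ∉ ℤ_17 (v_17(x) = -2 < 0)

ℤ_17 = {x ∈ ℚ_17 : v_17(x) ≥ 0} and ℤ_17^× = {x ∈ ℤ_17 : v_17(x) = 0}. Here v_17(5/19941) = v_17(num) − v_17(den) = -2; compare against these criteria.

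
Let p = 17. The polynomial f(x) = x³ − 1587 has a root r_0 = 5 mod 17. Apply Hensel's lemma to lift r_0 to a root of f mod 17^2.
r_1 = 90 (mod 289)

Hensel: r_{i+1} = r_i − f(r_i)/f′(r_i) mod 17^{i+2}, where f′(x) = 3x². Iterate:
  r_0 = 5 (mod 17)
  r_1 = 90 (mod 289)
Final: r = 90 with f(r) ≡ 0 mod 17^2.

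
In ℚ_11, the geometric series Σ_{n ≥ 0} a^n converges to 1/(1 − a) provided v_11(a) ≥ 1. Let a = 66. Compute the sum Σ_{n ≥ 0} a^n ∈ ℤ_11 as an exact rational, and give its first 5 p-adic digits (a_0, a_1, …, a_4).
Σ a^n = 1/(1 − a) = -1/65;  first 5 digits = (1, 6, 3, 10, 6)

v_11(a) = 1 ≥ 1, so the series converges in ℤ_11 to 1/(1 − a) = 1/(1 − 66) = -1/65. Expand this rational in ℤ_11: compute digits iteratively via d_i = x_i mod 11, x_{i+1} = (x_i − d_i)/11. The first 5 digits are (1, 6, 3, 10, 6).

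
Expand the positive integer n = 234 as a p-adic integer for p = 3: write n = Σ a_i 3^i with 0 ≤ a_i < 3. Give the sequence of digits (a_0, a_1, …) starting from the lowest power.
(a_0, a_1, …) = (0, 0, 2, 2, 2)

Repeated division by 3 gives the digits low-to-high: 234 = 2·3^2 + 2·3^3 + 2·3^4. Digit sequence: (0, 0, 2, 2, 2).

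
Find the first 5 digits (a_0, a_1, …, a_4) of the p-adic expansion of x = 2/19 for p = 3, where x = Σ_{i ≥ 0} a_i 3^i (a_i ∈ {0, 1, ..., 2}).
(a_0, …, a_4) = (2, 0, 2, 1, 1)

v_3(2/19) = 0 (numerator and denominator both coprime to 3), so x ∈ ℤ_3^×. Compute digits iteratively via a_i = x_i mod 3, x_{i+1} = (x_i − a_i)/3, with x_0 = x:
  x_0 = 2/19;  a_0 = 2;  x_1 = (x_0 − 2)/3 = -12/19
  x_1 = -12/19;  a_1 = 0;  x_2 = (x_1 − 0)/3 = -4/19
  x_2 = -4/19;  a_2 = 2;  x_3 = (x_2 − 2)/3 = -14/19
  x_3 = -14/19;  a_3 = 1;  x_4 = (x_3 − 1)/3 = -11/19
  x_4 = -11/19;  a_4 = 1;  x_5 = (x_4 − 1)/3 = -10/19
Digits: (2, 0, 2, 1, 1).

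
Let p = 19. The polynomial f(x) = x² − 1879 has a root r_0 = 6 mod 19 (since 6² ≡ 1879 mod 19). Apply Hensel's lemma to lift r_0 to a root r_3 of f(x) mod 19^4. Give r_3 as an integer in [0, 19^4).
r_3 = 97058 (mod 130321)

Hensel's recurrence: r_{i+1} = r_i − f(r_i)·(f′(r_i))^{-1} mod 19^{i+2}, with f′(x) = 2x. Iterate:
  r_0 = 6 (mod 19)
  r_1 = 310 (mod 361)
  r_2 = 1032 (mod 6859)
  r_3 = 97058 (mod 130321)
Final: r_3 = 97058, and one checks f(r_3) ≡ 0 mod 19^4.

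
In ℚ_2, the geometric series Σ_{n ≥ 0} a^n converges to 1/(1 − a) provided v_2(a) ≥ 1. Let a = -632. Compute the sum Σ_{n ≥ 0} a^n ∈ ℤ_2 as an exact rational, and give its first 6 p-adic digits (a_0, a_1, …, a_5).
Σ a^n = 1/(1 − a) = 1/633;  first 6 digits = (1, 0, 0, 1, 0, 0)

v_2(a) = 3 ≥ 1, so the series converges in ℤ_2 to 1/(1 − a) = 1/(1 − (-632)) = 1/633. Expand this rational in ℤ_2: compute digits iteratively via d_i = x_i mod 2, x_{i+1} = (x_i − d_i)/2. The first 6 digits are (1, 0, 0, 1, 0, 0).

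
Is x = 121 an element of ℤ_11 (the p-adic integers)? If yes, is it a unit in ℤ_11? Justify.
x ∈ ℤ_11 but not a unit; v_11(x) = 2 > 0

ℤ_11 = {x ∈ ℚ_11 : v_11(x) ≥ 0} and ℤ_11^× = {x ∈ ℤ_11 : v_11(x) = 0}. Here v_11(121) = v_11(num) − v_11(den) = 2; compare against these criteria.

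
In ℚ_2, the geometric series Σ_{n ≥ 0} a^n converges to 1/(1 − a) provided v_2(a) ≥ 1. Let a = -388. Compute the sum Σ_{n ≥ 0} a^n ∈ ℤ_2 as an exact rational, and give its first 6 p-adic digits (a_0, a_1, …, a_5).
Σ a^n = 1/(1 − a) = 1/389;  first 6 digits = (1, 0, 1, 1, 0, 0)

v_2(a) = 2 ≥ 1, so the series converges in ℤ_2 to 1/(1 − a) = 1/(1 − (-388)) = 1/389. Expand this rational in ℤ_2: compute digits iteratively via d_i = x_i mod 2, x_{i+1} = (x_i − d_i)/2. The first 6 digits are (1, 0, 1, 1, 0, 0).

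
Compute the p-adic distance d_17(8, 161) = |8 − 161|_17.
d_17(8, 161) = 1/17

Step 1 — x − y = 8 − 161 = -153. Step 2 — v_17(-153) = 1 (factor: -153 = −(17^1 · 9); the sign does not affect v_p). Step 3 — |x − y|_17 = 17^{-1} = 1/17.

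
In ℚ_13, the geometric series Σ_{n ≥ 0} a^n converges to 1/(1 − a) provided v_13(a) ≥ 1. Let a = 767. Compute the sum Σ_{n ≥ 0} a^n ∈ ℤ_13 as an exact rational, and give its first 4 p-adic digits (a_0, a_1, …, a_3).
Σ a^n = 1/(1 − a) = -1/766;  first 4 digits = (1, 7, 1, 0)

v_13(a) = 1 ≥ 1, so the series converges in ℤ_13 to 1/(1 − a) = 1/(1 − 767) = -1/766. Expand this rational in ℤ_13: compute digits iteratively via d_i = x_i mod 13, x_{i+1} = (x_i − d_i)/13. The first 4 digits are (1, 7, 1, 0).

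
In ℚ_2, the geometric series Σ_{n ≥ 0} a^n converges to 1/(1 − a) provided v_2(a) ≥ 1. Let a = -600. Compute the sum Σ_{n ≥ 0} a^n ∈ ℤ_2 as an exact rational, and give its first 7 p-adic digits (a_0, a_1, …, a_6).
Σ a^n = 1/(1 − a) = 1/601;  first 7 digits = (1, 0, 0, 1, 0, 1, 1)

v_2(a) = 3 ≥ 1, so the series converges in ℤ_2 to 1/(1 − a) = 1/(1 − (-600)) = 1/601. Expand this rational in ℤ_2: compute digits iteratively via d_i = x_i mod 2, x_{i+1} = (x_i − d_i)/2. The first 7 digits are (1, 0, 0, 1, 0, 1, 1).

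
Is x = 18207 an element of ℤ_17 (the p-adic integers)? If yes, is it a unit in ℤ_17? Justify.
x ∈ ℤ_17 but not a unit; v_17(x) = 2 > 0

ℤ_17 = {x ∈ ℚ_17 : v_17(x) ≥ 0} and ℤ_17^× = {x ∈ ℤ_17 : v_17(x) = 0}. Here v_17(18207) = v_17(num) − v_17(den) = 2; compare against these criteria.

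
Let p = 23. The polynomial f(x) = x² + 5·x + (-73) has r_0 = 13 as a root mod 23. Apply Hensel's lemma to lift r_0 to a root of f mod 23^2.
r_1 = 59 (mod 529)

Hensel: r_{i+1} = r_i − f(r_i)·(f′(r_i))^{-1} mod 23^{i+2}, f′(x) = 2x + 5. Iterate:
  r_0 = 13 (mod 23)
  r_1 = 59 (mod 529)
Final: r = 59 satisfies f(r) ≡ 0 mod 23^2.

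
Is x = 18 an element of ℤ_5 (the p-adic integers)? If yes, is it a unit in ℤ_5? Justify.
x ∈ ℤ_5^× (unit); v_5(x) = 0

ℤ_5 = {x ∈ ℚ_5 : v_5(x) ≥ 0} and ℤ_5^× = {x ∈ ℤ_5 : v_5(x) = 0}. Here v_5(18) = v_5(num) − v_5(den) = 0; compare against these criteria.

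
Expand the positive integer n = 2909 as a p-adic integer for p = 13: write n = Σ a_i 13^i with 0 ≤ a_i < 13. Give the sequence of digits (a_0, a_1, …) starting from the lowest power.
(a_0, a_1, …) = (10, 2, 4, 1)

Repeated division by 13 gives the digits low-to-high: 2909 = 10 + 2·13^1 + 4·13^2 + 1·13^3. Digit sequence: (10, 2, 4, 1).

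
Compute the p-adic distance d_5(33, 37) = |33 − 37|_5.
d_5(33, 37) = 1

Step 1 — x − y = 33 − 37 = -4. Step 2 — v_5(-4) = 0 (factor: -4 = −(5^0 · 4); the sign does not affect v_p). Step 3 — |x − y|_5 = 5^{0} = 1.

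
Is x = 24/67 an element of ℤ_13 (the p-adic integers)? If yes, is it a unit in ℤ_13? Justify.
x ∈ ℤ_13^× (unit); v_13(x) = 0

ℤ_13 = {x ∈ ℚ_13 : v_13(x) ≥ 0} and ℤ_13^× = {x ∈ ℤ_13 : v_13(x) = 0}. Here v_13(24/67) = v_13(num) − v_13(den) = 0; compare against these criteria.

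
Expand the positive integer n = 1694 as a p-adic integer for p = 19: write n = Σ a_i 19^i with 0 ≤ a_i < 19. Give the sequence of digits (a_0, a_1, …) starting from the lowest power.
(a_0, a_1, …) = (3, 13, 4)

Repeated division by 19 gives the digits low-to-high: 1694 = 3 + 13·19^1 + 4·19^2. Digit sequence: (3, 13, 4).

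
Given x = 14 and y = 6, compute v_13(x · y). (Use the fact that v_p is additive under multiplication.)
v_13(84) = 0

v_p(x) = 0 (factor: 14 = 13^0 · 14); v_p(y) = 0 (factor: 6 = 13^0 · 6). Additivity: v_p(xy) = v_p(x) + v_p(y) = 0 + 0 = 0. (Direct check: xy = 84 = 13^0 · (84).)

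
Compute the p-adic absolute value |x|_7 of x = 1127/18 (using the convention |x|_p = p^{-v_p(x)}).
|1127/18|_7 = 1/49

Step 1 — compute v_7(x) by factoring powers of 7 out of the numerator and denominator: v_7(1127/18) = 2. Step 2 — apply |x|_p = p^{-v_p(x)} = 7^{-2} = 1/49.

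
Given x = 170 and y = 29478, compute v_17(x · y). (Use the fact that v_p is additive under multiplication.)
v_17(5011260) = 4

v_p(x) = 1 (factor: 170 = 17^1 · 10); v_p(y) = 3 (factor: 29478 = 17^3 · 6). Additivity: v_p(xy) = v_p(x) + v_p(y) = 1 + 3 = 4. (Direct check: xy = 5011260 = 17^4 · (60).)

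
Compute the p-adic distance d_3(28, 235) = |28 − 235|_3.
d_3(28, 235) = 1/9

Step 1 — x − y = 28 − 235 = -207. Step 2 — v_3(-207) = 2 (factor: -207 = −(3^2 · 23); the sign does not affect v_p). Step 3 — |x − y|_3 = 3^{-2} = 1/9.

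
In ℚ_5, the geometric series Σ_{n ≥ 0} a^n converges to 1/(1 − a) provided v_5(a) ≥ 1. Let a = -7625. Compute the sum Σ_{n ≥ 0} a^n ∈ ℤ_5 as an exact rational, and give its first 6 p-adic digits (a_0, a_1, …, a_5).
Σ a^n = 1/(1 − a) = 1/7626;  first 6 digits = (1, 0, 0, 4, 2, 2)

v_5(a) = 3 ≥ 1, so the series converges in ℤ_5 to 1/(1 − a) = 1/(1 − (-7625)) = 1/7626. Expand this rational in ℤ_5: compute digits iteratively via d_i = x_i mod 5, x_{i+1} = (x_i − d_i)/5. The first 6 digits are (1, 0, 0, 4, 2, 2).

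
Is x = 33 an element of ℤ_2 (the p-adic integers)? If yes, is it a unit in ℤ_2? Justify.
x ∈ ℤ_2^× (unit); v_2(x) = 0

ℤ_2 = {x ∈ ℚ_2 : v_2(x) ≥ 0} and ℤ_2^× = {x ∈ ℤ_2 : v_2(x) = 0}. Here v_2(33) = v_2(num) − v_2(den) = 0; compare against these criteria.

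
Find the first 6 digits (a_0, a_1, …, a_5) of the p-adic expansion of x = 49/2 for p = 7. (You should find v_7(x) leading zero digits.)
(a_0, …, a_5) = (0, 0, 4, 3, 3, 3)

v_7(49/2) = 2, so a_0 = ... = a_1 = 0. Factor out: x = 7^2 · u with u = 1/2 a unit in ℤ_7. Expand u iteratively via a_{v+i} = u_i mod 7, u_{i+1} = (u_i − a_{v+i})/7:
  u_0 = 1/2;  a_2 = 4;  u_1 = (u_0 − 4)/7 = -1/2
  u_1 = -1/2;  a_3 = 3;  u_2 = (u_1 − 3)/7 = -1/2
  u_2 = -1/2;  a_4 = 3;  u_3 = (u_2 − 3)/7 = -1/2
  u_3 = -1/2;  a_5 = 3;  u_4 = (u_3 − 3)/7 = -1/2
Digits: (0, 0, 4, 3, 3, 3).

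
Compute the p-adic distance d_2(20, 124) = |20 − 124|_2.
d_2(20, 124) = 1/8

Step 1 — x − y = 20 − 124 = -104. Step 2 — v_2(-104) = 3 (factor: -104 = −(2^3 · 13); the sign does not affect v_p). Step 3 — |x − y|_2 = 2^{-3} = 1/8.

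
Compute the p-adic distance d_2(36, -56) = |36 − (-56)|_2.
d_2(36, -56) = 1/4

Step 1 — x − y = 36 − (-56) = 92. Step 2 — v_2(92) = 2 (factor: 92 = (2^2 · 23); the sign does not affect v_p). Step 3 — |x − y|_2 = 2^{-2} = 1/4.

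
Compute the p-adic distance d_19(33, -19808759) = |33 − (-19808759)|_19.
d_19(33, -19808759) = 1/2476099

Step 1 — x − y = 33 − (-19808759) = 19808792. Step 2 — v_19(19808792) = 5 (factor: 19808792 = (19^5 · 8); the sign does not affect v_p). Step 3 — |x − y|_19 = 19^{-5} = 1/2476099.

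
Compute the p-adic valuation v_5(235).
v_5(235) = 1

v_5(n) is the largest exponent k such that 5^k divides n. Factor out: 235 = 5^1 · 47. (Sign doesn't affect v_p.) So v_5(235) = 1.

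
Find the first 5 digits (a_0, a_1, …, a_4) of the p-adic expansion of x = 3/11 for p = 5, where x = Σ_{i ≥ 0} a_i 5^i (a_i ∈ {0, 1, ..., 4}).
(a_0, …, a_4) = (3, 4, 0, 3, 3)

v_5(3/11) = 0 (numerator and denominator both coprime to 5), so x ∈ ℤ_5^×. Compute digits iteratively via a_i = x_i mod 5, x_{i+1} = (x_i − a_i)/5, with x_0 = x:
  x_0 = 3/11;  a_0 = 3;  x_1 = (x_0 − 3)/5 = -6/11
  x_1 = -6/11;  a_1 = 4;  x_2 = (x_1 − 4)/5 = -10/11
  x_2 = -10/11;  a_2 = 0;  x_3 = (x_2 − 0)/5 = -2/11
  x_3 = -2/11;  a_3 = 3;  x_4 = (x_3 − 3)/5 = -7/11
  x_4 = -7/11;  a_4 = 3;  x_5 = (x_4 − 3)/5 = -8/11
Digits: (3, 4, 0, 3, 3).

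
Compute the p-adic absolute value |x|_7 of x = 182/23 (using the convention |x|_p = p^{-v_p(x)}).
|182/23|_7 = 1/7

Step 1 — compute v_7(x) by factoring powers of 7 out of the numerator and denominator: v_7(182/23) = 1. Step 2 — apply |x|_p = p^{-v_p(x)} = 7^{-1} = 1/7.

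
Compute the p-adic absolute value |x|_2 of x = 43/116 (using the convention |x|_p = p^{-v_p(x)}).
|43/116|_2 = 4

Step 1 — compute v_2(x) by factoring powers of 2 out of the numerator and denominator: v_2(43/116) = -2. Step 2 — apply |x|_p = p^{-v_p(x)} = 2^{2} = 4.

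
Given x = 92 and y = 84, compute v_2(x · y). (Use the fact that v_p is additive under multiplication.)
v_2(7728) = 4

v_p(x) = 2 (factor: 92 = 2^2 · 23); v_p(y) = 2 (factor: 84 = 2^2 · 21). Additivity: v_p(xy) = v_p(x) + v_p(y) = 2 + 2 = 4. (Direct check: xy = 7728 = 2^4 · (483).)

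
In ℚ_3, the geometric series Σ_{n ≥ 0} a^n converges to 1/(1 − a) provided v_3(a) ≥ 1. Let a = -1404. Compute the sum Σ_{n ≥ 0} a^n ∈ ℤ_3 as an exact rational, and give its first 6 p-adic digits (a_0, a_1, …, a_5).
Σ a^n = 1/(1 − a) = 1/1405;  first 6 digits = (1, 0, 0, 2, 0, 0)

v_3(a) = 3 ≥ 1, so the series converges in ℤ_3 to 1/(1 − a) = 1/(1 − (-1404)) = 1/1405. Expand this rational in ℤ_3: compute digits iteratively via d_i = x_i mod 3, x_{i+1} = (x_i − d_i)/3. The first 6 digits are (1, 0, 0, 2, 0, 0).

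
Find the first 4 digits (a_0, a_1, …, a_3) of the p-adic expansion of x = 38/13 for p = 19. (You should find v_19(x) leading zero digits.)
(a_0, …, a_3) = (0, 6, 7, 4)

v_19(38/13) = 1, so a_0 = ... = a_0 = 0. Factor out: x = 19^1 · u with u = 2/13 a unit in ℤ_19. Expand u iteratively via a_{v+i} = u_i mod 19, u_{i+1} = (u_i − a_{v+i})/19:
  u_0 = 2/13;  a_1 = 6;  u_1 = (u_0 − 6)/19 = -4/13
  u_1 = -4/13;  a_2 = 7;  u_2 = (u_1 − 7)/19 = -5/13
  u_2 = -5/13;  a_3 = 4;  u_3 = (u_2 − 4)/19 = -3/13
Digits: (0, 6, 7, 4).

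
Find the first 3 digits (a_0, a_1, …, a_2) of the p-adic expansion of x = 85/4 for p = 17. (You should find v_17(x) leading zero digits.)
(a_0, …, a_2) = (0, 14, 12)

v_17(85/4) = 1, so a_0 = ... = a_0 = 0. Factor out: x = 17^1 · u with u = 5/4 a unit in ℤ_17. Expand u iteratively via a_{v+i} = u_i mod 17, u_{i+1} = (u_i − a_{v+i})/17:
  u_0 = 5/4;  a_1 = 14;  u_1 = (u_0 − 14)/17 = -3/4
  u_1 = -3/4;  a_2 = 12;  u_2 = (u_1 − 12)/17 = -3/4
Digits: (0, 14, 12).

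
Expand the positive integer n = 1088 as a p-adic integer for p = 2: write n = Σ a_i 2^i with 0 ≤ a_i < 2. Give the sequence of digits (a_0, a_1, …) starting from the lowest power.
(a_0, a_1, …) = (0, 0, 0, 0, 0, 0, 1, 0, 0, 0, 1)

Repeated division by 2 gives the digits low-to-high: 1088 = 1·2^6 + 1·2^10. Digit sequence: (0, 0, 0, 0, 0, 0, 1, 0, 0, 0, 1).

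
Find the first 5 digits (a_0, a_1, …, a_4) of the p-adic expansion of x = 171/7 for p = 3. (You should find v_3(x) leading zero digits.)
(a_0, …, a_4) = (0, 0, 1, 1, 2)

v_3(171/7) = 2, so a_0 = ... = a_1 = 0. Factor out: x = 3^2 · u with u = 19/7 a unit in ℤ_3. Expand u iteratively via a_{v+i} = u_i mod 3, u_{i+1} = (u_i − a_{v+i})/3:
  u_0 = 19/7;  a_2 = 1;  u_1 = (u_0 − 1)/3 = 4/7
  u_1 = 4/7;  a_3 = 1;  u_2 = (u_1 − 1)/3 = -1/7
  u_2 = -1/7;  a_4 = 2;  u_3 = (u_2 − 2)/3 = -5/7
Digits: (0, 0, 1, 1, 2).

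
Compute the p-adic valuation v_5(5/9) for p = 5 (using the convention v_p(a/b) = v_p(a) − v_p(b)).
v_5(5/9) = 1

Factor powers of 5 from the numerator and denominator of the reduced fraction: 5 = 5^1 · 1 and 9 = 5^0 · 9. Apply v_p(a/b) = v_p(a) − v_p(b): v_5(5/9) = 1 − 0 = 1.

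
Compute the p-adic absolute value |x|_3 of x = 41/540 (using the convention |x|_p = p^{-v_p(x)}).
|41/540|_3 = 27

Step 1 — compute v_3(x) by factoring powers of 3 out of the numerator and denominator: v_3(41/540) = -3. Step 2 — apply |x|_p = p^{-v_p(x)} = 3^{3} = 27.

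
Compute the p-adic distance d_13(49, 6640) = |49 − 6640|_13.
d_13(49, 6640) = 1/2197

Step 1 — x − y = 49 − 6640 = -6591. Step 2 — v_13(-6591) = 3 (factor: -6591 = −(13^3 · 3); the sign does not affect v_p). Step 3 — |x − y|_13 = 13^{-3} = 1/2197.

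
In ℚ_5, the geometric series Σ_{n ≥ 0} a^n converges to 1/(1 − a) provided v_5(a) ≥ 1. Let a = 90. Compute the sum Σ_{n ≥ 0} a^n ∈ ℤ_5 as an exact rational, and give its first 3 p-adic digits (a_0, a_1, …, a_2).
Σ a^n = 1/(1 − a) = -1/89;  first 3 digits = (1, 3, 2)

v_5(a) = 1 ≥ 1, so the series converges in ℤ_5 to 1/(1 − a) = 1/(1 − 90) = -1/89. Expand this rational in ℤ_5: compute digits iteratively via d_i = x_i mod 5, x_{i+1} = (x_i − d_i)/5. The first 3 digits are (1, 3, 2).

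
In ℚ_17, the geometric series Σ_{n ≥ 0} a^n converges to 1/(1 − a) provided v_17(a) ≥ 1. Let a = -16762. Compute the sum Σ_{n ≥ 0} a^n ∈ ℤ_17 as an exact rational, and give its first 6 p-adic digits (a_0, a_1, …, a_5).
Σ a^n = 1/(1 − a) = 1/16763;  first 6 digits = (1, 0, 10, 13, 14, 10)

v_17(a) = 2 ≥ 1, so the series converges in ℤ_17 to 1/(1 − a) = 1/(1 − (-16762)) = 1/16763. Expand this rational in ℤ_17: compute digits iteratively via d_i = x_i mod 17, x_{i+1} = (x_i − d_i)/17. The first 6 digits are (1, 0, 10, 13, 14, 10).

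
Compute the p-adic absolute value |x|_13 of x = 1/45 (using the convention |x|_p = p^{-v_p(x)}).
|1/45|_13 = 1

Step 1 — compute v_13(x) by factoring powers of 13 out of the numerator and denominator: v_13(1/45) = 0. Step 2 — apply |x|_p = p^{-v_p(x)} = 13^{0} = 1.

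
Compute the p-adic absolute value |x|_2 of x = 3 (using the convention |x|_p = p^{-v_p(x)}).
|3|_2 = 1

Step 1 — compute v_2(x) by factoring powers of 2 out of the numerator and denominator: v_2(3) = 0. Step 2 — apply |x|_p = p^{-v_p(x)} = 2^{0} = 1.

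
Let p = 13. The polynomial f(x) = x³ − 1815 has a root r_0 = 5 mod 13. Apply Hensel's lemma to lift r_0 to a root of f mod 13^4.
r_3 = 13356 (mod 28561)

Hensel: r_{i+1} = r_i − f(r_i)/f′(r_i) mod 13^{i+2}, where f′(x) = 3x². Iterate:
  r_0 = 5 (mod 13)
  r_1 = 5 (mod 169)
  r_2 = 174 (mod 2197)
  r_3 = 13356 (mod 28561)
Final: r = 13356 with f(r) ≡ 0 mod 13^4.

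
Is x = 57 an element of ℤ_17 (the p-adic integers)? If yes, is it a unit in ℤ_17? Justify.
x ∈ ℤ_17^× (unit); v_17(x) = 0

ℤ_17 = {x ∈ ℚ_17 : v_17(x) ≥ 0} and ℤ_17^× = {x ∈ ℤ_17 : v_17(x) = 0}. Here v_17(57) = v_17(num) − v_17(den) = 0; compare against these criteria.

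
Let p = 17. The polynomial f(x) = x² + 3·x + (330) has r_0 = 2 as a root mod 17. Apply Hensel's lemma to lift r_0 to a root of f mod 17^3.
r_2 = 1192 (mod 4913)

Hensel: r_{i+1} = r_i − f(r_i)·(f′(r_i))^{-1} mod 17^{i+2}, f′(x) = 2x + 3. Iterate:
  r_0 = 2 (mod 17)
  r_1 = 36 (mod 289)
  r_2 = 1192 (mod 4913)
Final: r = 1192 satisfies f(r) ≡ 0 mod 17^3.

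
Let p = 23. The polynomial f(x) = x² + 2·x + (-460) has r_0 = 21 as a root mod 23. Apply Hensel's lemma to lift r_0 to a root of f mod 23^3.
r_2 = 1884 (mod 12167)

Hensel: r_{i+1} = r_i − f(r_i)·(f′(r_i))^{-1} mod 23^{i+2}, f′(x) = 2x + 2. Iterate:
  r_0 = 21 (mod 23)
  r_1 = 297 (mod 529)
  r_2 = 1884 (mod 12167)
Final: r = 1884 satisfies f(r) ≡ 0 mod 23^3.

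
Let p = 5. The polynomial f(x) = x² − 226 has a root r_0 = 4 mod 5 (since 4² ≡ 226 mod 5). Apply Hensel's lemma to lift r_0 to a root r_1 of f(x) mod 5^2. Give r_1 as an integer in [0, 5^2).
r_1 = 24 (mod 25)

Hensel's recurrence: r_{i+1} = r_i − f(r_i)·(f′(r_i))^{-1} mod 5^{i+2}, with f′(x) = 2x. Iterate:
  r_0 = 4 (mod 5)
  r_1 = 24 (mod 25)
Final: r_1 = 24, and one checks f(r_1) ≡ 0 mod 5^2.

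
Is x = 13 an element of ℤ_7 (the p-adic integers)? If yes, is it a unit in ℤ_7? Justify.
x ∈ ℤ_7^× (unit); v_7(x) = 0

ℤ_7 = {x ∈ ℚ_7 : v_7(x) ≥ 0} and ℤ_7^× = {x ∈ ℤ_7 : v_7(x) = 0}. Here v_7(13) = v_7(num) − v_7(den) = 0; compare against these criteria.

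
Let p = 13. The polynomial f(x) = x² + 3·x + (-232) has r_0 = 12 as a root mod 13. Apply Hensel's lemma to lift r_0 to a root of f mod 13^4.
r_3 = 9190 (mod 28561)

Hensel: r_{i+1} = r_i − f(r_i)·(f′(r_i))^{-1} mod 13^{i+2}, f′(x) = 2x + 3. Iterate:
  r_0 = 12 (mod 13)
  r_1 = 64 (mod 169)
  r_2 = 402 (mod 2197)
  r_3 = 9190 (mod 28561)
Final: r = 9190 satisfies f(r) ≡ 0 mod 13^4.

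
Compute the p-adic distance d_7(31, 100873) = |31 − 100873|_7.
d_7(31, 100873) = 1/16807

Step 1 — x − y = 31 − 100873 = -100842. Step 2 — v_7(-100842) = 5 (factor: -100842 = −(7^5 · 6); the sign does not affect v_p). Step 3 — |x − y|_7 = 7^{-5} = 1/16807.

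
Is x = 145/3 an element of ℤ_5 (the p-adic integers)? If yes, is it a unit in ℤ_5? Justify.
x ∈ ℤ_5 but not a unit; v_5(x) = 1 > 0

ℤ_5 = {x ∈ ℚ_5 : v_5(x) ≥ 0} and ℤ_5^× = {x ∈ ℤ_5 : v_5(x) = 0}. Here v_5(145/3) = v_5(num) − v_5(den) = 1; compare against these criteria.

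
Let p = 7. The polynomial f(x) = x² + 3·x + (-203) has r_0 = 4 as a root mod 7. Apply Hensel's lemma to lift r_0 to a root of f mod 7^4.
r_3 = 109 (mod 2401)

Hensel: r_{i+1} = r_i − f(r_i)·(f′(r_i))^{-1} mod 7^{i+2}, f′(x) = 2x + 3. Iterate:
  r_0 = 4 (mod 7)
  r_1 = 11 (mod 49)
  r_2 = 109 (mod 343)
  r_3 = 109 (mod 2401)
Final: r = 109 satisfies f(r) ≡ 0 mod 7^4.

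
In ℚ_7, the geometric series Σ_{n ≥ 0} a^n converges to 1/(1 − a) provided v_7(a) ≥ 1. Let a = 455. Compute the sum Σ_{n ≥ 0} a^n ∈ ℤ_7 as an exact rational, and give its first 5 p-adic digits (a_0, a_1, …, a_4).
Σ a^n = 1/(1 − a) = -1/454;  first 5 digits = (1, 2, 6, 3, 1)

v_7(a) = 1 ≥ 1, so the series converges in ℤ_7 to 1/(1 − a) = 1/(1 − 455) = -1/454. Expand this rational in ℤ_7: compute digits iteratively via d_i = x_i mod 7, x_{i+1} = (x_i − d_i)/7. The first 5 digits are (1, 2, 6, 3, 1).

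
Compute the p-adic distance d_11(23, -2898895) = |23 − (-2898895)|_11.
d_11(23, -2898895) = 1/161051

Step 1 — x − y = 23 − (-2898895) = 2898918. Step 2 — v_11(2898918) = 5 (factor: 2898918 = (11^5 · 18); the sign does not affect v_p). Step 3 — |x − y|_11 = 11^{-5} = 1/161051.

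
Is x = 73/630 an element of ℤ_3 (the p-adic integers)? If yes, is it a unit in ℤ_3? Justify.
x ∉ ℤ_3 (v_3(x) = -2 < 0)

ℤ_3 = {x ∈ ℚ_3 : v_3(x) ≥ 0} and ℤ_3^× = {x ∈ ℤ_3 : v_3(x) = 0}. Here v_3(73/630) = v_3(num) − v_3(den) = -2; compare against these criteria.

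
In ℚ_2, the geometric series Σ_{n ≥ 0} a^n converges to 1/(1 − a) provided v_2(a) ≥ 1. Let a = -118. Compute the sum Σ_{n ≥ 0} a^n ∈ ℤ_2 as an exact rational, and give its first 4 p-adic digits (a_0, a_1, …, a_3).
Σ a^n = 1/(1 − a) = 1/119;  first 4 digits = (1, 1, 1, 0)

v_2(a) = 1 ≥ 1, so the series converges in ℤ_2 to 1/(1 − a) = 1/(1 − (-118)) = 1/119. Expand this rational in ℤ_2: compute digits iteratively via d_i = x_i mod 2, x_{i+1} = (x_i − d_i)/2. The first 4 digits are (1, 1, 1, 0).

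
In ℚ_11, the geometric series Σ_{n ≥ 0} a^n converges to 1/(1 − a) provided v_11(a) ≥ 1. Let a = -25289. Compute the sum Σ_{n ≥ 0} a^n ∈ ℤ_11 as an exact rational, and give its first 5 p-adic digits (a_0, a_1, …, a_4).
Σ a^n = 1/(1 − a) = 1/25290;  first 5 digits = (1, 0, 0, 3, 9)

v_11(a) = 3 ≥ 1, so the series converges in ℤ_11 to 1/(1 − a) = 1/(1 − (-25289)) = 1/25290. Expand this rational in ℤ_11: compute digits iteratively via d_i = x_i mod 11, x_{i+1} = (x_i − d_i)/11. The first 5 digits are (1, 0, 0, 3, 9).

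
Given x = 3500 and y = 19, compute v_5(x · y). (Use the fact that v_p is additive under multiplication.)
v_5(66500) = 3

v_p(x) = 3 (factor: 3500 = 5^3 · 28); v_p(y) = 0 (factor: 19 = 5^0 · 19). Additivity: v_p(xy) = v_p(x) + v_p(y) = 3 + 0 = 3. (Direct check: xy = 66500 = 5^3 · (532).)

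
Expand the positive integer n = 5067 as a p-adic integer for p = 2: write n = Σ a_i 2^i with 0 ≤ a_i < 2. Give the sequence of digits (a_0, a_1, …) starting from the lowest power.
(a_0, a_1, …) = (1, 1, 0, 1, 0, 0, 1, 1, 1, 1, 0, 0, 1)

Repeated division by 2 gives the digits low-to-high: 5067 = 1 + 1·2^1 + 1·2^3 + 1·2^6 + 1·2^7 + 1·2^8 + 1·2^9 + 1·2^12. Digit sequence: (1, 1, 0, 1, 0, 0, 1, 1, 1, 1, 0, 0, 1).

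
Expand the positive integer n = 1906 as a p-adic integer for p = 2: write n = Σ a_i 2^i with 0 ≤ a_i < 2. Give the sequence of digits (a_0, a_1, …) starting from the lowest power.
(a_0, a_1, …) = (0, 1, 0, 0, 1, 1, 1, 0, 1, 1, 1)

Repeated division by 2 gives the digits low-to-high: 1906 = 1·2^1 + 1·2^4 + 1·2^5 + 1·2^6 + 1·2^8 + 1·2^9 + 1·2^10. Digit sequence: (0, 1, 0, 0, 1, 1, 1, 0, 1, 1, 1).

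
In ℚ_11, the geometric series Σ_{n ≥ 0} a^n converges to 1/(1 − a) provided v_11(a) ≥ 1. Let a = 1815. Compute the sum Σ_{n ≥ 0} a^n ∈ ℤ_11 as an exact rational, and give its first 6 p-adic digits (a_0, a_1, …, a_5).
Σ a^n = 1/(1 − a) = -1/1814;  first 6 digits = (1, 0, 4, 1, 5, 9)

v_11(a) = 2 ≥ 1, so the series converges in ℤ_11 to 1/(1 − a) = 1/(1 − 1815) = -1/1814. Expand this rational in ℤ_11: compute digits iteratively via d_i = x_i mod 11, x_{i+1} = (x_i − d_i)/11. The first 6 digits are (1, 0, 4, 1, 5, 9).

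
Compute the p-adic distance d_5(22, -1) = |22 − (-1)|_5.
d_5(22, -1) = 1

Step 1 — x − y = 22 − (-1) = 23. Step 2 — v_5(23) = 0 (factor: 23 = (5^0 · 23); the sign does not affect v_p). Step 3 — |x − y|_5 = 5^{0} = 1.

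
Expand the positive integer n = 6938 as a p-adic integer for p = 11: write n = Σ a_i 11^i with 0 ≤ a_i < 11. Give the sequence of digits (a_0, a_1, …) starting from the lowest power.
(a_0, a_1, …) = (8, 3, 2, 5)

Repeated division by 11 gives the digits low-to-high: 6938 = 8 + 3·11^1 + 2·11^2 + 5·11^3. Digit sequence: (8, 3, 2, 5).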